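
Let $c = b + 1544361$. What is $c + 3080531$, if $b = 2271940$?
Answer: $6896832$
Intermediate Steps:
$c = 3816301$ ($c = 2271940 + 1544361 = 3816301$)
$c + 3080531 = 3816301 + 3080531 = 6896832$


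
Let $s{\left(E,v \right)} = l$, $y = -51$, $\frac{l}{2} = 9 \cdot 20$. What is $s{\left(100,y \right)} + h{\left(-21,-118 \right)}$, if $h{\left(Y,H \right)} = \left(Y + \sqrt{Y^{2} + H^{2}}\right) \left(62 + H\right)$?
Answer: $1536 - 728 \sqrt{85} \approx -5175.8$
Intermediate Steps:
$l = 360$ ($l = 2 \cdot 9 \cdot 20 = 2 \cdot 180 = 360$)
$s{\left(E,v \right)} = 360$
$h{\left(Y,H \right)} = \left(62 + H\right) \left(Y + \sqrt{H^{2} + Y^{2}}\right)$ ($h{\left(Y,H \right)} = \left(Y + \sqrt{H^{2} + Y^{2}}\right) \left(62 + H\right) = \left(62 + H\right) \left(Y + \sqrt{H^{2} + Y^{2}}\right)$)
$s{\left(100,y \right)} + h{\left(-21,-118 \right)} = 360 + \left(62 \left(-21\right) + 62 \sqrt{\left(-118\right)^{2} + \left(-21\right)^{2}} - -2478 - 118 \sqrt{\left(-118\right)^{2} + \left(-21\right)^{2}}\right) = 360 + \left(-1302 + 62 \sqrt{13924 + 441} + 2478 - 118 \sqrt{13924 + 441}\right) = 360 + \left(-1302 + 62 \sqrt{14365} + 2478 - 118 \sqrt{14365}\right) = 360 + \left(-1302 + 62 \cdot 13 \sqrt{85} + 2478 - 118 \cdot 13 \sqrt{85}\right) = 360 + \left(-1302 + 806 \sqrt{85} + 2478 - 1534 \sqrt{85}\right) = 360 + \left(1176 - 728 \sqrt{85}\right) = 1536 - 728 \sqrt{85}$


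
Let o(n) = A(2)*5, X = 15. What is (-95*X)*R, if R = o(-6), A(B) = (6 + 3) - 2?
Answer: -49875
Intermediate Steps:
A(B) = 7 (A(B) = 9 - 2 = 7)
o(n) = 35 (o(n) = 7*5 = 35)
R = 35
(-95*X)*R = -95*15*35 = -1425*35 = -49875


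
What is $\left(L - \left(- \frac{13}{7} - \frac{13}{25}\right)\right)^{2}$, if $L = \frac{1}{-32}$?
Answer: $\frac{172580769}{31360000} \approx 5.5032$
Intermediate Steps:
$L = - \frac{1}{32} \approx -0.03125$
$\left(L - \left(- \frac{13}{7} - \frac{13}{25}\right)\right)^{2} = \left(- \frac{1}{32} - \left(- \frac{13}{7} - \frac{13}{25}\right)\right)^{2} = \left(- \frac{1}{32} - - \frac{416}{175}\right)^{2} = \left(- \frac{1}{32} + \left(\frac{13}{7} + \frac{13}{25}\right)\right)^{2} = \left(- \frac{1}{32} + \frac{416}{175}\right)^{2} = \left(\frac{13137}{5600}\right)^{2} = \frac{172580769}{31360000}$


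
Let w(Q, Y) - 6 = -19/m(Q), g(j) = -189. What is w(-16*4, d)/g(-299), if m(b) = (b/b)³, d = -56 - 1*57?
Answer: 13/189 ≈ 0.068783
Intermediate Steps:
d = -113 (d = -56 - 57 = -113)
m(b) = 1 (m(b) = 1³ = 1)
w(Q, Y) = -13 (w(Q, Y) = 6 - 19/1 = 6 - 19*1 = 6 - 19 = -13)
w(-16*4, d)/g(-299) = -13/(-189) = -13*(-1/189) = 13/189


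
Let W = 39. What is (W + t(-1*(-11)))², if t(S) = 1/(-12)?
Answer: 218089/144 ≈ 1514.5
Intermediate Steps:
t(S) = -1/12
(W + t(-1*(-11)))² = (39 - 1/12)² = (467/12)² = 218089/144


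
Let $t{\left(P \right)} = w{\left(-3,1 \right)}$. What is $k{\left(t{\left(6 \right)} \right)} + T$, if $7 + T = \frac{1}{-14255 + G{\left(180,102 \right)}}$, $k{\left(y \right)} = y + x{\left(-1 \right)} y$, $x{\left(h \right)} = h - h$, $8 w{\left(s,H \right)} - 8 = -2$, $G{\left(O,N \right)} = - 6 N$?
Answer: $- \frac{371679}{59468} \approx -6.2501$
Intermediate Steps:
$w{\left(s,H \right)} = \frac{3}{4}$ ($w{\left(s,H \right)} = 1 + \frac{1}{8} \left(-2\right) = 1 - \frac{1}{4} = \frac{3}{4}$)
$x{\left(h \right)} = 0$
$t{\left(P \right)} = \frac{3}{4}$
$k{\left(y \right)} = y$ ($k{\left(y \right)} = y + 0 y = y + 0 = y$)
$T = - \frac{104070}{14867}$ ($T = -7 + \frac{1}{-14255 - 612} = -7 + \frac{1}{-14867} = -7 - \frac{1}{14867} = - \frac{104070}{14867} \approx -7.0001$)
$k{\left(t{\left(6 \right)} \right)} + T = \frac{3}{4} - \frac{104070}{14867} = - \frac{371679}{59468}$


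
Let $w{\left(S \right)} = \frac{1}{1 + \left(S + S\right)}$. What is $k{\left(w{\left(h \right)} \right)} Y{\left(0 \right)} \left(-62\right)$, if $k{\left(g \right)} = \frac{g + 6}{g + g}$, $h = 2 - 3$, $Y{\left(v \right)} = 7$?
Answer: $1085$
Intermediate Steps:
$h = -1$ ($h = 2 - 3 = -1$)
$w{\left(S \right)} = \frac{1}{1 + 2 S}$
$k{\left(g \right)} = \frac{6 + g}{2 g}$
$k{\left(w{\left(h \right)} \right)} Y{\left(0 \right)} \left(-62\right) = \frac{6 + \frac{1}{1 + 2 \left(-1\right)}}{2 \frac{1}{1 + 2 \left(-1\right)}} 7 \left(-62\right) = \frac{6 + \frac{1}{1 - 2}}{2 \frac{1}{1 - 2}} \cdot 7 \left(-62\right) = \frac{6 + \frac{1}{-1}}{2 \frac{1}{-1}} \cdot 7 \left(-62\right) = \frac{6 - 1}{2 \left(-1\right)} 7 \left(-62\right) = \frac{1}{2} \left(-1\right) 5 \cdot 7 \left(-62\right) = \left(- \frac{5}{2}\right) 7 \left(-62\right) = \left(- \frac{35}{2}\right) \left(-62\right) = 1085$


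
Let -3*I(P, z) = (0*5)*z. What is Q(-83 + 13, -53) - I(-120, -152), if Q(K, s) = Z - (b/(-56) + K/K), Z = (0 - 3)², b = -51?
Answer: 397/56 ≈ 7.0893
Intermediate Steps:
I(P, z) = 0 (I(P, z) = -0*5*z/3 = -0*z = -⅓*0 = 0)
Z = 9 (Z = (-3)² = 9)
Q(K, s) = 397/56 (Q(K, s) = 9 - (-51/(-56) + K/K) = 9 - (-51*(-1/56) + 1) = 9 - (51/56 + 1) = 9 - 1*107/56 = 9 - 107/56 = 397/56)
Q(-83 + 13, -53) - I(-120, -152) = 397/56 - 1*0 = 397/56 + 0 = 397/56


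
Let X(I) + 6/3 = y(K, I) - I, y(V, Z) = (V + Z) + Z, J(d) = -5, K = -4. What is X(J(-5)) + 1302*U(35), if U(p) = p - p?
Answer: -11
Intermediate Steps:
y(V, Z) = V + 2*Z
U(p) = 0
X(I) = -6 + I (X(I) = -2 + ((-4 + 2*I) - I) = -2 + (-4 + I) = -6 + I)
X(J(-5)) + 1302*U(35) = (-6 - 5) + 1302*0 = -11 + 0 = -11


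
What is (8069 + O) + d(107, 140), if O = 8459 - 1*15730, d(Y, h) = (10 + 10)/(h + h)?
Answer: 11173/14 ≈ 798.07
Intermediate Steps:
d(Y, h) = 10/h (d(Y, h) = 20/((2*h)) = 20*(1/(2*h)) = 10/h)
O = -7271 (O = 8459 - 15730 = -7271)
(8069 + O) + d(107, 140) = (8069 - 7271) + 10/140 = 798 + 10*(1/140) = 798 + 1/14 = 11173/14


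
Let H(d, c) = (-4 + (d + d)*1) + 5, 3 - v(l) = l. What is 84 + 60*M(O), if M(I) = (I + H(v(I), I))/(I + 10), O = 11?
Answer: 508/7 ≈ 72.571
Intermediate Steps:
v(l) = 3 - l
H(d, c) = 1 + 2*d (H(d, c) = (-4 + (2*d)*1) + 5 = (-4 + 2*d) + 5 = 1 + 2*d)
M(I) = (7 - I)/(10 + I) (M(I) = (I + (1 + 2*(3 - I)))/(I + 10) = (I + (1 + (6 - 2*I)))/(10 + I) = (I + (7 - 2*I))/(10 + I) = (7 - I)/(10 + I))
84 + 60*M(O) = 84 + 60*((7 - 1*11)/(10 + 11)) = 84 + 60*((7 - 11)/21) = 84 + 60*((1/21)*(-4)) = 84 + 60*(-4/21) = 84 - 80/7 = 508/7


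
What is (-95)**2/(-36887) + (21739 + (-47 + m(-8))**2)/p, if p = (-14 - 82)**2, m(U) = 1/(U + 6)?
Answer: 3207753547/1359802368 ≈ 2.3590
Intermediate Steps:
m(U) = 1/(6 + U)
p = 9216 (p = (-96)**2 = 9216)
(-95)**2/(-36887) + (21739 + (-47 + m(-8))**2)/p = (-95)**2/(-36887) + (21739 + (-47 + 1/(6 - 8))**2)/9216 = 9025*(-1/36887) + (21739 + (-47 + 1/(-2))**2)*(1/9216) = -9025/36887 + (21739 + (-47 - 1/2)**2)*(1/9216) = -9025/36887 + (21739 + (-95/2)**2)*(1/9216) = -9025/36887 + (21739 + 9025/4)*(1/9216) = -9025/36887 + (95981/4)*(1/9216) = -9025/36887 + 95981/36864 = 3207753547/1359802368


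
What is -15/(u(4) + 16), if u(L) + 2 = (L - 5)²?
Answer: -1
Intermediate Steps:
u(L) = -2 + (-5 + L)² (u(L) = -2 + (L - 5)² = -2 + (-5 + L)²)
-15/(u(4) + 16) = -15/((-2 + (-5 + 4)²) + 16) = -15/((-2 + (-1)²) + 16) = -15/((-2 + 1) + 16) = -15/(-1 + 16) = -15/15 = -15*1/15 = -1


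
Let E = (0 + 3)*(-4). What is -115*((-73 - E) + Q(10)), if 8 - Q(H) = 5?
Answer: 6670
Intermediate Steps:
Q(H) = 3 (Q(H) = 8 - 1*5 = 8 - 5 = 3)
E = -12 (E = 3*(-4) = -12)
-115*((-73 - E) + Q(10)) = -115*((-73 - 1*(-12)) + 3) = -115*((-73 + 12) + 3) = -115*(-61 + 3) = -115*(-58) = 6670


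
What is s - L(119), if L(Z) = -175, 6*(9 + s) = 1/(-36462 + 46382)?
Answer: 9880321/59520 ≈ 166.00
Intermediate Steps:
s = -535679/59520 (s = -9 + 1/(6*(-36462 + 46382)) = -9 + (⅙)/9920 = -9 + (⅙)*(1/9920) = -9 + 1/59520 = -535679/59520 ≈ -9.0000)
s - L(119) = -535679/59520 - 1*(-175) = -535679/59520 + 175 = 9880321/59520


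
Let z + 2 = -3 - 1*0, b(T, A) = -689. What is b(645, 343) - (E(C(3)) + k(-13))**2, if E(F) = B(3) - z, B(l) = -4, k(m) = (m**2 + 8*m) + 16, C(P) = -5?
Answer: -7413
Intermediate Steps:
z = -5 (z = -2 + (-3 - 1*0) = -2 + (-3 + 0) = -2 - 3 = -5)
k(m) = 16 + m**2 + 8*m
E(F) = 1 (E(F) = -4 - 1*(-5) = -4 + 5 = 1)
b(645, 343) - (E(C(3)) + k(-13))**2 = -689 - (1 + (16 + (-13)**2 + 8*(-13)))**2 = -689 - (1 + (16 + 169 - 104))**2 = -689 - (1 + 81)**2 = -689 - 1*82**2 = -689 - 1*6724 = -689 - 6724 = -7413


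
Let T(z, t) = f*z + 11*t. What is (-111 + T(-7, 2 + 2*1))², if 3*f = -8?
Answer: 21025/9 ≈ 2336.1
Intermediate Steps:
f = -8/3 (f = (⅓)*(-8) = -8/3 ≈ -2.6667)
T(z, t) = 11*t - 8*z/3 (T(z, t) = -8*z/3 + 11*t = 11*t - 8*z/3)
(-111 + T(-7, 2 + 2*1))² = (-111 + (11*(2 + 2*1) - 8/3*(-7)))² = (-111 + (11*(2 + 2) + 56/3))² = (-111 + (11*4 + 56/3))² = (-111 + (44 + 56/3))² = (-111 + 188/3)² = (-145/3)² = 21025/9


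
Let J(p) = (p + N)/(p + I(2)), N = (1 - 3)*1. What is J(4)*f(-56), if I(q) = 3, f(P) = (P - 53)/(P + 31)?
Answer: 218/175 ≈ 1.2457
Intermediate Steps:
f(P) = (-53 + P)/(31 + P)
N = -2 (N = -2*1 = -2)
J(p) = (-2 + p)/(3 + p) (J(p) = (p - 2)/(p + 3) = (-2 + p)/(3 + p))
J(4)*f(-56) = ((-2 + 4)/(3 + 4))*((-53 - 56)/(31 - 56)) = (2/7)*(-109/(-25)) = ((1/7)*2)*(-1/25*(-109)) = (2/7)*(109/25) = 218/175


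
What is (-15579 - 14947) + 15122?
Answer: -15404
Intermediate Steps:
(-15579 - 14947) + 15122 = -30526 + 15122 = -15404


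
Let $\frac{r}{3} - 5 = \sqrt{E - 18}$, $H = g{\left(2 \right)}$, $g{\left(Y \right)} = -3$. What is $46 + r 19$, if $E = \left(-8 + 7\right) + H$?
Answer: $331 + 57 i \sqrt{22} \approx 331.0 + 267.35 i$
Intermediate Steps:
$H = -3$
$E = -4$ ($E = \left(-8 + 7\right) - 3 = -1 - 3 = -4$)
$r = 15 + 3 i \sqrt{22}$ ($r = 15 + 3 \sqrt{-4 - 18} = 15 + 3 \sqrt{-22} = 15 + 3 i \sqrt{22} \approx 15.0 + 14.071 i$)
$46 + r 19 = 46 + \left(15 + 3 i \sqrt{22}\right) 19 = 46 + \left(285 + 57 i \sqrt{22}\right) = 331 + 57 i \sqrt{22}$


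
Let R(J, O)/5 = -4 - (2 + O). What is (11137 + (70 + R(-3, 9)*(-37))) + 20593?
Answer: 34575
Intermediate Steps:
R(J, O) = -30 - 5*O (R(J, O) = 5*(-4 - (2 + O)) = 5*(-4 + (-2 - O)) = 5*(-6 - O) = -30 - 5*O)
(11137 + (70 + R(-3, 9)*(-37))) + 20593 = (11137 + (70 + (-30 - 5*9)*(-37))) + 20593 = (11137 + (70 + (-30 - 45)*(-37))) + 20593 = (11137 + (70 - 75*(-37))) + 20593 = (11137 + (70 + 2775)) + 20593 = (11137 + 2845) + 20593 = 13982 + 20593 = 34575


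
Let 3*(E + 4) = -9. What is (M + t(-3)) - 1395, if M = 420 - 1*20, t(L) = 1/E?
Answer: -6966/7 ≈ -995.14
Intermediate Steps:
E = -7 (E = -4 + (⅓)*(-9) = -4 - 3 = -7)
t(L) = -⅐ (t(L) = 1/(-7) = -⅐)
M = 400 (M = 420 - 20 = 400)
(M + t(-3)) - 1395 = (400 - ⅐) - 1395 = 2799/7 - 1395 = -6966/7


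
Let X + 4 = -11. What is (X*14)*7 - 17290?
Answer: -18760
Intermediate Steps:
X = -15 (X = -4 - 11 = -15)
(X*14)*7 - 17290 = -15*14*7 - 17290 = -210*7 - 17290 = -1470 - 17290 = -18760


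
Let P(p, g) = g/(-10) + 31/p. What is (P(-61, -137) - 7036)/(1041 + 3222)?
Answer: -1427971/866810 ≈ -1.6474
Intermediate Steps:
P(p, g) = 31/p - g/10 (P(p, g) = g*(-⅒) + 31/p = -g/10 + 31/p = 31/p - g/10)
(P(-61, -137) - 7036)/(1041 + 3222) = ((31/(-61) - ⅒*(-137)) - 7036)/(1041 + 3222) = ((31*(-1/61) + 137/10) - 7036)/4263 = ((-31/61 + 137/10) - 7036)*(1/4263) = (8047/610 - 7036)*(1/4263) = -4283913/610*1/4263 = -1427971/866810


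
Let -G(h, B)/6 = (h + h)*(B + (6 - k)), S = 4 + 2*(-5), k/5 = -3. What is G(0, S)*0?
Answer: 0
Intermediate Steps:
k = -15 (k = 5*(-3) = -15)
S = -6 (S = 4 - 10 = -6)
G(h, B) = -12*h*(21 + B) (G(h, B) = -6*(h + h)*(B + (6 - 1*(-15))) = -6*2*h*(B + (6 + 15)) = -6*2*h*(B + 21) = -6*2*h*(21 + B) = -12*h*(21 + B))
G(0, S)*0 = -12*0*(21 - 6)*0 = -12*0*15*0 = 0*0 = 0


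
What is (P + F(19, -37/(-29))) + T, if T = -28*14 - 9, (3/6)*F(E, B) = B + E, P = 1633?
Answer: 36904/29 ≈ 1272.6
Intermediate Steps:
F(E, B) = 2*B + 2*E (F(E, B) = 2*(B + E) = 2*B + 2*E)
T = -401 (T = -392 - 9 = -401)
(P + F(19, -37/(-29))) + T = (1633 + (2*(-37/(-29)) + 2*19)) - 401 = (1633 + (2*(-37*(-1/29)) + 38)) - 401 = (1633 + (2*(37/29) + 38)) - 401 = (1633 + (74/29 + 38)) - 401 = (1633 + 1176/29) - 401 = 48533/29 - 401 = 36904/29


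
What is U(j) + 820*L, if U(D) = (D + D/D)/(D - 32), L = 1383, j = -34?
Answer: 2268121/2 ≈ 1.1341e+6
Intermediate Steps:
U(D) = (1 + D)/(-32 + D) (U(D) = (D + 1)/(-32 + D) = (1 + D)/(-32 + D))
U(j) + 820*L = (1 - 34)/(-32 - 34) + 820*1383 = -33/(-66) + 1134060 = -1/66*(-33) + 1134060 = ½ + 1134060 = 2268121/2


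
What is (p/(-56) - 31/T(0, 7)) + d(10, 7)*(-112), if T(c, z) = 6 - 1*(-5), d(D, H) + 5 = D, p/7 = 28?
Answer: -12459/22 ≈ -566.32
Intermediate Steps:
p = 196 (p = 7*28 = 196)
d(D, H) = -5 + D
T(c, z) = 11 (T(c, z) = 6 + 5 = 11)
(p/(-56) - 31/T(0, 7)) + d(10, 7)*(-112) = (196/(-56) - 31/11) + (-5 + 10)*(-112) = (196*(-1/56) - 31*1/11) + 5*(-112) = (-7/2 - 31/11) - 560 = -139/22 - 560 = -12459/22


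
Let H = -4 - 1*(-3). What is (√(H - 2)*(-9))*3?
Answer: -27*I*√3 ≈ -46.765*I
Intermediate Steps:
H = -1 (H = -4 + 3 = -1)
(√(H - 2)*(-9))*3 = (√(-1 - 2)*(-9))*3 = (√(-3)*(-9))*3 = ((I*√3)*(-9))*3 = -9*I*√3*3 = -27*I*√3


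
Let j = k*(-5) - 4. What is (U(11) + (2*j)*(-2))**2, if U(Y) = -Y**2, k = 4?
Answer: 625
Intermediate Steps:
j = -24 (j = 4*(-5) - 4 = -20 - 4 = -24)
(U(11) + (2*j)*(-2))**2 = (-1*11**2 + (2*(-24))*(-2))**2 = (-1*121 - 48*(-2))**2 = (-121 + 96)**2 = (-25)**2 = 625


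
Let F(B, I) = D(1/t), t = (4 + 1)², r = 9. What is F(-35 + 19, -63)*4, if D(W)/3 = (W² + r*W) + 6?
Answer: 47712/625 ≈ 76.339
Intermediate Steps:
t = 25 (t = 5² = 25)
D(W) = 18 + 3*W² + 27*W (D(W) = 3*((W² + 9*W) + 6) = 3*(6 + W² + 9*W) = 18 + 3*W² + 27*W)
F(B, I) = 11928/625 (F(B, I) = 18 + 3*(1/25)² + 27/25 = 18 + 3*(1/25)² + 27*(1/25) = 18 + 3*(1/625) + 27/25 = 18 + 3/625 + 27/25 = 11928/625)
F(-35 + 19, -63)*4 = (11928/625)*4 = 47712/625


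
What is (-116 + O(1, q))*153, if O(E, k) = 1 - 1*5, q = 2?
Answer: -18360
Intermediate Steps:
O(E, k) = -4 (O(E, k) = 1 - 5 = -4)
(-116 + O(1, q))*153 = (-116 - 4)*153 = -120*153 = -18360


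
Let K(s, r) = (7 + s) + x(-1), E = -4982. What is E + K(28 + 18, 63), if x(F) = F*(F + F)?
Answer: -4927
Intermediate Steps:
x(F) = 2*F**2 (x(F) = F*(2*F) = 2*F**2)
K(s, r) = 9 + s (K(s, r) = (7 + s) + 2*(-1)**2 = (7 + s) + 2*1 = (7 + s) + 2 = 9 + s)
E + K(28 + 18, 63) = -4982 + (9 + (28 + 18)) = -4982 + (9 + 46) = -4982 + 55 = -4927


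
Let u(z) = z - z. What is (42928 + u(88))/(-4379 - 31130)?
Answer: -42928/35509 ≈ -1.2089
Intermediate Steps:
u(z) = 0
(42928 + u(88))/(-4379 - 31130) = (42928 + 0)/(-4379 - 31130) = 42928/(-35509) = 42928*(-1/35509) = -42928/35509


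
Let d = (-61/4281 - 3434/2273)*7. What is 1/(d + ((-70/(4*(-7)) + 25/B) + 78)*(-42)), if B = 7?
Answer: -9730713/34463024852 ≈ -0.00028235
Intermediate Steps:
d = -103877249/9730713 (d = (-61*1/4281 - 3434*1/2273)*7 = (-61/4281 - 3434/2273)*7 = -14839607/9730713*7 = -103877249/9730713 ≈ -10.675)
1/(d + ((-70/(4*(-7)) + 25/B) + 78)*(-42)) = 1/(-103877249/9730713 + ((-70/(4*(-7)) + 25/7) + 78)*(-42)) = 1/(-103877249/9730713 + ((-70/(-28) + 25*(⅐)) + 78)*(-42)) = 1/(-103877249/9730713 + ((-70*(-1/28) + 25/7) + 78)*(-42)) = 1/(-103877249/9730713 + ((5/2 + 25/7) + 78)*(-42)) = 1/(-103877249/9730713 + (85/14 + 78)*(-42)) = 1/(-103877249/9730713 + (1177/14)*(-42)) = 1/(-103877249/9730713 - 3531) = 1/(-34463024852/9730713) = -9730713/34463024852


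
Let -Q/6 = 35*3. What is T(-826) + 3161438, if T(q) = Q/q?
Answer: 186524887/59 ≈ 3.1614e+6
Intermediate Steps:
Q = -630 (Q = -210*3 = -6*105 = -630)
T(q) = -630/q
T(-826) + 3161438 = -630/(-826) + 3161438 = -630*(-1/826) + 3161438 = 45/59 + 3161438 = 186524887/59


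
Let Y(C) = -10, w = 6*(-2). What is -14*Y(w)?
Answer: 140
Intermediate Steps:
w = -12
-14*Y(w) = -14*(-10) = 140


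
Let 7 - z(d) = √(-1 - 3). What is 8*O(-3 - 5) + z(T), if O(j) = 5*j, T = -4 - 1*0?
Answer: -313 - 2*I ≈ -313.0 - 2.0*I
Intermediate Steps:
T = -4 (T = -4 + 0 = -4)
z(d) = 7 - 2*I (z(d) = 7 - √(-1 - 3) = 7 - √(-4) = 7 - 2*I)
8*O(-3 - 5) + z(T) = 8*(5*(-3 - 5)) + (7 - 2*I) = 8*(5*(-8)) + (7 - 2*I) = 8*(-40) + (7 - 2*I) = -320 + (7 - 2*I) = -313 - 2*I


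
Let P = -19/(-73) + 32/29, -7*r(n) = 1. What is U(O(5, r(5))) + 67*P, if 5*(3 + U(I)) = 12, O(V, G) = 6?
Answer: 960794/10585 ≈ 90.769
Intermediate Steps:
r(n) = -1/7 (r(n) = -1/7*1 = -1/7)
U(I) = -3/5 (U(I) = -3 + (1/5)*12 = -3 + 12/5 = -3/5)
P = 2887/2117 (P = -19*(-1/73) + 32*(1/29) = 19/73 + 32/29 = 2887/2117 ≈ 1.3637)
U(O(5, r(5))) + 67*P = -3/5 + 67*(2887/2117) = -3/5 + 193429/2117 = 960794/10585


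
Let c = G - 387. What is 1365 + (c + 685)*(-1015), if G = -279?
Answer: -17920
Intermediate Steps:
c = -666 (c = -279 - 387 = -666)
1365 + (c + 685)*(-1015) = 1365 + (-666 + 685)*(-1015) = 1365 + 19*(-1015) = 1365 - 19285 = -17920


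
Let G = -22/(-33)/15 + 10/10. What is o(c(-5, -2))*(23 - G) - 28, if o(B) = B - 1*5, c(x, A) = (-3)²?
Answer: 2692/45 ≈ 59.822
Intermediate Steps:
c(x, A) = 9
G = 47/45 (G = -22*(-1/33)*(1/15) + 10*(⅒) = (⅔)*(1/15) + 1 = 2/45 + 1 = 47/45 ≈ 1.0444)
o(B) = -5 + B (o(B) = B - 5 = -5 + B)
o(c(-5, -2))*(23 - G) - 28 = (-5 + 9)*(23 - 1*47/45) - 28 = 4*(23 - 47/45) - 28 = 4*(988/45) - 28 = 3952/45 - 28 = 2692/45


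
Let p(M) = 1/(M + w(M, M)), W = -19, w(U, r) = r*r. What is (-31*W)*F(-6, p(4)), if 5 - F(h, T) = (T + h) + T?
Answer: 64201/10 ≈ 6420.1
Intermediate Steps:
w(U, r) = r²
p(M) = 1/(M + M²)
F(h, T) = 5 - h - 2*T (F(h, T) = 5 - ((T + h) + T) = 5 - (h + 2*T) = 5 + (-h - 2*T) = 5 - h - 2*T)
(-31*W)*F(-6, p(4)) = (-31*(-19))*(5 - 1*(-6) - 2/(4*(1 + 4))) = 589*(5 + 6 - 1/(2*5)) = 589*(5 + 6 - 2*1/20) = 589*(5 + 6 - ⅒) = 589*(109/10) = 64201/10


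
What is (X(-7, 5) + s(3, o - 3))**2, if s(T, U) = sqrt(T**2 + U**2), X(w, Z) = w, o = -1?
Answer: 4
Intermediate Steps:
(X(-7, 5) + s(3, o - 3))**2 = (-7 + sqrt(3**2 + (-1 - 3)**2))**2 = (-7 + sqrt(9 + (-4)**2))**2 = (-7 + sqrt(9 + 16))**2 = (-7 + sqrt(25))**2 = (-7 + 5)**2 = (-2)**2 = 4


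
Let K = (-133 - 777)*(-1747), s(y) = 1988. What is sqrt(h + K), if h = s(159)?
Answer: 3*sqrt(176862) ≈ 1261.6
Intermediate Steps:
h = 1988
K = 1589770 (K = -910*(-1747) = 1589770)
sqrt(h + K) = sqrt(1988 + 1589770) = sqrt(1591758) = 3*sqrt(176862)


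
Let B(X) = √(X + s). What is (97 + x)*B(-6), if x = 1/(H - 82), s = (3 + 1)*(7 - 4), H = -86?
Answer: 16295*√6/168 ≈ 237.59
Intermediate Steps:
s = 12 (s = 4*3 = 12)
x = -1/168 (x = 1/(-86 - 82) = 1/(-168) = -1/168 ≈ -0.0059524)
B(X) = √(12 + X) (B(X) = √(X + 12) = √(12 + X))
(97 + x)*B(-6) = (97 - 1/168)*√(12 - 6) = 16295*√6/168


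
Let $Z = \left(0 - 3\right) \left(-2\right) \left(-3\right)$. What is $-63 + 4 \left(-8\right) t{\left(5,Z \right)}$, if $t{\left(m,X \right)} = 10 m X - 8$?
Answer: $28993$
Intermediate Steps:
$Z = -18$ ($Z = \left(0 - 3\right) \left(-2\right) \left(-3\right) = \left(-3\right) \left(-2\right) \left(-3\right) = 6 \left(-3\right) = -18$)
$t{\left(m,X \right)} = -8 + 10 X m$ ($t{\left(m,X \right)} = 10 X m - 8 = -8 + 10 X m$)
$-63 + 4 \left(-8\right) t{\left(5,Z \right)} = -63 + 4 \left(-8\right) \left(-8 + 10 \left(-18\right) 5\right) = -63 - 32 \left(-8 - 900\right) = -63 - -29056 = -63 + 29056 = 28993$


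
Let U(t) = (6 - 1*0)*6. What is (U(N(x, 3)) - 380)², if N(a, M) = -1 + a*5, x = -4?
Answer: 118336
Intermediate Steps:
N(a, M) = -1 + 5*a
U(t) = 36 (U(t) = (6 + 0)*6 = 6*6 = 36)
(U(N(x, 3)) - 380)² = (36 - 380)² = (-344)² = 118336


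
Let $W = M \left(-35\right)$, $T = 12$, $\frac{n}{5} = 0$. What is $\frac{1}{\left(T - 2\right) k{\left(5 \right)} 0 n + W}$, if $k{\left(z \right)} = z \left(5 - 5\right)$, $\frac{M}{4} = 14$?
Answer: $- \frac{1}{1960} \approx -0.0005102$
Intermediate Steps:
$n = 0$ ($n = 5 \cdot 0 = 0$)
$M = 56$ ($M = 4 \cdot 14 = 56$)
$k{\left(z \right)} = 0$ ($k{\left(z \right)} = z 0 = 0$)
$W = -1960$ ($W = 56 \left(-35\right) = -1960$)
$\frac{1}{\left(T - 2\right) k{\left(5 \right)} 0 n + W} = \frac{1}{\left(12 - 2\right) 0 \cdot 0 \cdot 0 - 1960} = \frac{1}{10 \cdot 0 \cdot 0 - 1960} = \frac{1}{10 \cdot 0 - 1960} = \frac{1}{0 - 1960} = \frac{1}{-1960} = - \frac{1}{1960}$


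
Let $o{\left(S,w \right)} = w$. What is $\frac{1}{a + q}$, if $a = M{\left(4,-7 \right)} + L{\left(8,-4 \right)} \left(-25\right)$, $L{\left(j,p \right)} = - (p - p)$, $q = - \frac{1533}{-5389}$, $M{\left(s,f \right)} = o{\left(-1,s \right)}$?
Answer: $\frac{5389}{23089} \approx 0.2334$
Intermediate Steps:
$M{\left(s,f \right)} = s$
$q = \frac{1533}{5389}$ ($q = \left(-1533\right) \left(- \frac{1}{5389}\right) = \frac{1533}{5389} \approx 0.28447$)
$L{\left(j,p \right)} = 0$ ($L{\left(j,p \right)} = \left(-1\right) 0 = 0$)
$a = 4$ ($a = 4 + 0 \left(-25\right) = 4 + 0 = 4$)
$\frac{1}{a + q} = \frac{1}{4 + \frac{1533}{5389}} = \frac{1}{\frac{23089}{5389}} = \frac{5389}{23089}$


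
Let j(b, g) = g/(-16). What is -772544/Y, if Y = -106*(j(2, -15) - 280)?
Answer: -6180352/236645 ≈ -26.117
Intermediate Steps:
j(b, g) = -g/16 (j(b, g) = g*(-1/16) = -g/16)
Y = 236645/8 (Y = -106*(-1/16*(-15) - 280) = -106*(15/16 - 280) = -106*(-4465/16) = 236645/8 ≈ 29581.)
-772544/Y = -772544/236645/8 = -772544*8/236645 = -6180352/236645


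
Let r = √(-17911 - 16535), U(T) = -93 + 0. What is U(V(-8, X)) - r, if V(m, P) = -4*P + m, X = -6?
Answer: -93 - I*√34446 ≈ -93.0 - 185.6*I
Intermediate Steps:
V(m, P) = m - 4*P
U(T) = -93
r = I*√34446 (r = √(-34446) = I*√34446 ≈ 185.6*I)
U(V(-8, X)) - r = -93 - I*√34446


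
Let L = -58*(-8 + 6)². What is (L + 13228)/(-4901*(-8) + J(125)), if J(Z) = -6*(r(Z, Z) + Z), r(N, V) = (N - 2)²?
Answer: -3249/13079 ≈ -0.24841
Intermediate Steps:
r(N, V) = (-2 + N)²
J(Z) = -6*Z - 6*(-2 + Z)² (J(Z) = -6*((-2 + Z)² + Z) = -6*(Z + (-2 + Z)²) = -6*Z - 6*(-2 + Z)²)
L = -232 (L = -58*(-2)² = -58*4 = -232)
(L + 13228)/(-4901*(-8) + J(125)) = (-232 + 13228)/(-4901*(-8) + (-6*125 - 6*(-2 + 125)²)) = 12996/(39208 + (-750 - 6*123²)) = 12996/(39208 + (-750 - 6*15129)) = 12996/(39208 + (-750 - 90774)) = 12996/(39208 - 91524) = 12996/(-52316) = 12996*(-1/52316) = -3249/13079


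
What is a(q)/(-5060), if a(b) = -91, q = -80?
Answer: 91/5060 ≈ 0.017984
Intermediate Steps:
a(q)/(-5060) = -91/(-5060) = -91*(-1/5060) = 91/5060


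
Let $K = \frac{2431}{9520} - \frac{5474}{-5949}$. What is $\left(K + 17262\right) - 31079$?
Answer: $- \frac{46026590333}{3331440} \approx -13816.0$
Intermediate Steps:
$K = \frac{3916147}{3331440}$ ($K = 2431 \cdot \frac{1}{9520} - - \frac{5474}{5949} = \frac{143}{560} + \frac{5474}{5949} = \frac{3916147}{3331440} \approx 1.1755$)
$\left(K + 17262\right) - 31079 = \left(\frac{3916147}{3331440} + 17262\right) - 31079 = \frac{57511233427}{3331440} - 31079 = - \frac{46026590333}{3331440}$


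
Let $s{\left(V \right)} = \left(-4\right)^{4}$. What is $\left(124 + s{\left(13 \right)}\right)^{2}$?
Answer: $144400$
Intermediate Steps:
$s{\left(V \right)} = 256$
$\left(124 + s{\left(13 \right)}\right)^{2} = \left(124 + 256\right)^{2} = 380^{2} = 144400$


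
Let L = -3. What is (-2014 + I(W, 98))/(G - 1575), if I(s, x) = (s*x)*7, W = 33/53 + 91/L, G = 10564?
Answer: -40010/16059 ≈ -2.4914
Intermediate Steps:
W = -4724/159 (W = 33/53 + 91/(-3) = 33*(1/53) + 91*(-⅓) = 33/53 - 91/3 = -4724/159 ≈ -29.711)
I(s, x) = 7*s*x
(-2014 + I(W, 98))/(G - 1575) = (-2014 + 7*(-4724/159)*98)/(10564 - 1575) = (-2014 - 3240664/159)/8989 = -3560890/159*1/8989 = -40010/16059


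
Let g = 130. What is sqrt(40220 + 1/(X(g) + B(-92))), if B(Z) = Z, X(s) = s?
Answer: sqrt(58077718)/38 ≈ 200.55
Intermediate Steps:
sqrt(40220 + 1/(X(g) + B(-92))) = sqrt(40220 + 1/(130 - 92)) = sqrt(40220 + 1/38) = sqrt(1528361/38) = sqrt(58077718)/38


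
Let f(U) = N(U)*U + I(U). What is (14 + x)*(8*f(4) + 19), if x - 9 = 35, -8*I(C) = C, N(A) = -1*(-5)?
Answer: 10150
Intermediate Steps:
N(A) = 5
I(C) = -C/8
f(U) = 39*U/8 (f(U) = 5*U - U/8 = 39*U/8)
x = 44 (x = 9 + 35 = 44)
(14 + x)*(8*f(4) + 19) = (14 + 44)*(8*((39/8)*4) + 19) = 58*(8*(39/2) + 19) = 58*(156 + 19) = 58*175 = 10150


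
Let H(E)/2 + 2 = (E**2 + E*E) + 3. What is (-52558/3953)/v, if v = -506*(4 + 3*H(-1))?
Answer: 2389/2000218 ≈ 0.0011944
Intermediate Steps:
H(E) = 2 + 4*E**2 (H(E) = -4 + 2*((E**2 + E*E) + 3) = -4 + 2*((E**2 + E**2) + 3) = -4 + 2*(2*E**2 + 3) = -4 + 2*(3 + 2*E**2) = -4 + (6 + 4*E**2) = 2 + 4*E**2)
v = -11132 (v = -506*(4 + 3*(2 + 4*(-1)**2)) = -506*(4 + 3*(2 + 4*1)) = -506*(4 + 3*(2 + 4)) = -506*(4 + 3*6) = -506*(4 + 18) = -506*22 = -11132)
(-52558/3953)/v = -52558/3953/(-11132) = -52558*1/3953*(-1/11132) = -52558/3953*(-1/11132) = 2389/2000218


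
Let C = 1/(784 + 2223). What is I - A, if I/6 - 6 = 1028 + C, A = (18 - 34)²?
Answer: 17885642/3007 ≈ 5948.0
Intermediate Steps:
C = 1/3007 ≈ 0.00033256
A = 256 (A = (-16)² = 256)
I = 18655434/3007 (I = 36 + 6*(1028 + 1/3007) = 36 + 6*(3091197/3007) = 36 + 18547182/3007 = 18655434/3007 ≈ 6204.0)
I - A = 18655434/3007 - 1*256 = 18655434/3007 - 256 = 17885642/3007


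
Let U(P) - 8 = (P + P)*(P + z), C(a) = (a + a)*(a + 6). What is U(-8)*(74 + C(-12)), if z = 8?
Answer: 1744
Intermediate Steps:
C(a) = 2*a*(6 + a) (C(a) = (2*a)*(6 + a) = 2*a*(6 + a))
U(P) = 8 + 2*P*(8 + P) (U(P) = 8 + (P + P)*(P + 8) = 8 + (2*P)*(8 + P) = 8 + 2*P*(8 + P))
U(-8)*(74 + C(-12)) = (8 + 2*(-8)² + 16*(-8))*(74 + 2*(-12)*(6 - 12)) = (8 + 2*64 - 128)*(74 + 2*(-12)*(-6)) = (8 + 128 - 128)*(74 + 144) = 8*218 = 1744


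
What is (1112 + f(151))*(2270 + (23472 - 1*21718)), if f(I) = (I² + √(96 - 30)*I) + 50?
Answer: 96427112 + 607624*√66 ≈ 1.0136e+8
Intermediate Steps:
f(I) = 50 + I² + I*√66 (f(I) = (I² + √66*I) + 50 = (I² + I*√66) + 50 = 50 + I² + I*√66)
(1112 + f(151))*(2270 + (23472 - 1*21718)) = (1112 + (50 + 151² + 151*√66))*(2270 + (23472 - 1*21718)) = (1112 + (50 + 22801 + 151*√66))*(2270 + (23472 - 21718)) = (1112 + (22851 + 151*√66))*(2270 + 1754) = (23963 + 151*√66)*4024 = 96427112 + 607624*√66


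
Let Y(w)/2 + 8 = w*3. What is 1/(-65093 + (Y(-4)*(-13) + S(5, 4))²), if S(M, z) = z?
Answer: 1/209483 ≈ 4.7737e-6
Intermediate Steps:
Y(w) = -16 + 6*w (Y(w) = -16 + 2*(w*3) = -16 + 2*(3*w) = -16 + 6*w)
1/(-65093 + (Y(-4)*(-13) + S(5, 4))²) = 1/(-65093 + ((-16 + 6*(-4))*(-13) + 4)²) = 1/(-65093 + ((-16 - 24)*(-13) + 4)²) = 1/(-65093 + (-40*(-13) + 4)²) = 1/(-65093 + (520 + 4)²) = 1/(-65093 + 524²) = 1/(-65093 + 274576) = 1/209483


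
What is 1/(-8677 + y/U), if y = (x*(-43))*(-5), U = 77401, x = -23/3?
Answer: -232203/2014830376 ≈ -0.00011525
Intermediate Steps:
x = -23/3 (x = -23*1/3 = -23/3 ≈ -7.6667)
y = -4945/3 (y = -23/3*(-43)*(-5) = (989/3)*(-5) = -4945/3 ≈ -1648.3)
1/(-8677 + y/U) = 1/(-8677 - 4945/3/77401) = 1/(-8677 - 4945/3*1/77401) = 1/(-8677 - 4945/232203) = 1/(-2014830376/232203) = -232203/2014830376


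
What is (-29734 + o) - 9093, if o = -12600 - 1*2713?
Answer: -54140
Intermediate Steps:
o = -15313 (o = -12600 - 2713 = -15313)
(-29734 + o) - 9093 = (-29734 - 15313) - 9093 = -45047 - 9093 = -54140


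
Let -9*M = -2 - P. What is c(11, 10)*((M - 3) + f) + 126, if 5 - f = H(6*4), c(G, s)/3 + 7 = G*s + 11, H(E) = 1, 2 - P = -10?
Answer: 1000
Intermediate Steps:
P = 12 (P = 2 - 1*(-10) = 2 + 10 = 12)
M = 14/9 (M = -(-2 - 1*12)/9 = -(-2 - 12)/9 = -⅑*(-14) = 14/9 ≈ 1.5556)
c(G, s) = 12 + 3*G*s (c(G, s) = -21 + 3*(G*s + 11) = -21 + 3*(11 + G*s) = -21 + (33 + 3*G*s) = 12 + 3*G*s)
f = 4 (f = 5 - 1*1 = 5 - 1 = 4)
c(11, 10)*((M - 3) + f) + 126 = (12 + 3*11*10)*((14/9 - 3) + 4) + 126 = (12 + 330)*(-13/9 + 4) + 126 = 342*(23/9) + 126 = 874 + 126 = 1000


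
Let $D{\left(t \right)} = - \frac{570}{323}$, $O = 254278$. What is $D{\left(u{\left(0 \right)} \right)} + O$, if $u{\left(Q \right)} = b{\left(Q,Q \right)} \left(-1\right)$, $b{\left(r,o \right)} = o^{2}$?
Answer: $\frac{4322696}{17} \approx 2.5428 \cdot 10^{5}$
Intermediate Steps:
$u{\left(Q \right)} = - Q^{2}$ ($u{\left(Q \right)} = Q^{2} \left(-1\right) = - Q^{2}$)
$D{\left(t \right)} = - \frac{30}{17}$ ($D{\left(t \right)} = \left(-570\right) \frac{1}{323} = - \frac{30}{17}$)
$D{\left(u{\left(0 \right)} \right)} + O = - \frac{30}{17} + 254278 = \frac{4322696}{17}$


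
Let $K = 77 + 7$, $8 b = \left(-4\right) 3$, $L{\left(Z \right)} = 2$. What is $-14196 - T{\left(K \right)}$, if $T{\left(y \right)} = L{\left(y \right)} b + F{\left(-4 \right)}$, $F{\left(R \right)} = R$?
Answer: $-14189$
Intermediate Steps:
$b = - \frac{3}{2}$ ($b = \frac{\left(-4\right) 3}{8} = \frac{1}{8} \left(-12\right) = - \frac{3}{2} \approx -1.5$)
$K = 84$
$T{\left(y \right)} = -7$ ($T{\left(y \right)} = 2 \left(- \frac{3}{2}\right) - 4 = -3 - 4 = -7$)
$-14196 - T{\left(K \right)} = -14196 - -7 = -14196 + 7 = -14189$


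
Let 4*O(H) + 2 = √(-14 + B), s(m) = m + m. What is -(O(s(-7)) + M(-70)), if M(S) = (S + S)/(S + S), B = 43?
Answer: -½ - √29/4 ≈ -1.8463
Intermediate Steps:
s(m) = 2*m
O(H) = -½ + √29/4 (O(H) = -½ + √(-14 + 43)/4 = -½ + √29/4)
M(S) = 1 (M(S) = (2*S)/((2*S)) = (2*S)*(1/(2*S)) = 1)
-(O(s(-7)) + M(-70)) = -((-½ + √29/4) + 1) = -(½ + √29/4) = -½ - √29/4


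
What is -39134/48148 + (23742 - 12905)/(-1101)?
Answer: -282433205/26505474 ≈ -10.656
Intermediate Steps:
-39134/48148 + (23742 - 12905)/(-1101) = -39134*1/48148 + 10837*(-1/1101) = -19567/24074 - 10837/1101 = -282433205/26505474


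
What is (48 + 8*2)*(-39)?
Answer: -2496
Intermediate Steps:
(48 + 8*2)*(-39) = (48 + 16)*(-39) = 64*(-39) = -2496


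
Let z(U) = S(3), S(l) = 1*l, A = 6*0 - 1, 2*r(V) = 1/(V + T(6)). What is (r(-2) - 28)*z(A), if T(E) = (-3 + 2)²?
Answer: -171/2 ≈ -85.500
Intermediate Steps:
T(E) = 1 (T(E) = (-1)² = 1)
r(V) = 1/(2*(1 + V)) (r(V) = 1/(2*(V + 1)) = 1/(2*(1 + V)))
A = -1 (A = 0 - 1 = -1)
S(l) = l
z(U) = 3
(r(-2) - 28)*z(A) = (1/(2*(1 - 2)) - 28)*3 = ((½)/(-1) - 28)*3 = ((½)*(-1) - 28)*3 = (-½ - 28)*3 = -57/2*3 = -171/2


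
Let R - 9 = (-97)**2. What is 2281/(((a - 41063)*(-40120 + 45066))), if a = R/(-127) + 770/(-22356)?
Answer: -1619060643/144419748871621 ≈ -1.1211e-5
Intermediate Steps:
R = 9418 (R = 9 + (-97)**2 = 9 + 9409 = 9418)
a = -105323299/1419606 (a = 9418/(-127) + 770/(-22356) = 9418*(-1/127) + 770*(-1/22356) = -9418/127 - 385/11178 = -105323299/1419606 ≈ -74.192)
2281/(((a - 41063)*(-40120 + 45066))) = 2281/(((-105323299/1419606 - 41063)*(-40120 + 45066))) = 2281/((-58398604477/1419606*4946)) = 2281/(-144419748871621/709803) = 2281*(-709803/144419748871621) = -1619060643/144419748871621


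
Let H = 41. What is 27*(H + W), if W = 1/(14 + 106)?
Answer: 44289/40 ≈ 1107.2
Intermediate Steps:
W = 1/120 ≈ 0.0083333
27*(H + W) = 27*(41 + 1/120) = 27*(4921/120) = 44289/40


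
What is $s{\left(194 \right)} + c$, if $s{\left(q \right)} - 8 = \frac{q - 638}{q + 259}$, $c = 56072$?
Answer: $\frac{8467932}{151} \approx 56079.0$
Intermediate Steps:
$s{\left(q \right)} = 8 + \frac{-638 + q}{259 + q}$ ($s{\left(q \right)} = 8 + \frac{q - 638}{q + 259} = 8 + \frac{-638 + q}{259 + q}$)
$s{\left(194 \right)} + c = \frac{3 \left(478 + 3 \cdot 194\right)}{259 + 194} + 56072 = \frac{3 \left(478 + 582\right)}{453} + 56072 = 3 \cdot \frac{1}{453} \cdot 1060 + 56072 = \frac{1060}{151} + 56072 = \frac{8467932}{151}$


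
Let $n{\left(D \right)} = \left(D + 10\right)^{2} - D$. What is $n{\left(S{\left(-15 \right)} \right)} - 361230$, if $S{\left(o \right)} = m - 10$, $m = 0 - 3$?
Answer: $-361208$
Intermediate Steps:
$m = -3$ ($m = 0 - 3 = -3$)
$S{\left(o \right)} = -13$ ($S{\left(o \right)} = -3 - 10 = -13$)
$n{\left(D \right)} = \left(10 + D\right)^{2} - D$
$n{\left(S{\left(-15 \right)} \right)} - 361230 = \left(\left(10 - 13\right)^{2} - -13\right) - 361230 = \left(\left(-3\right)^{2} + 13\right) - 361230 = \left(9 + 13\right) - 361230 = 22 - 361230 = -361208$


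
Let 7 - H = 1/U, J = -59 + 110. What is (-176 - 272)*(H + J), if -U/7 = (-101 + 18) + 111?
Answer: -181904/7 ≈ -25986.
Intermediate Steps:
J = 51
U = -196 (U = -7*((-101 + 18) + 111) = -7*(-83 + 111) = -7*28 = -196)
H = 1373/196 (H = 7 - 1/(-196) = 7 - 1*(-1/196) = 7 + 1/196 = 1373/196 ≈ 7.0051)
(-176 - 272)*(H + J) = (-176 - 272)*(1373/196 + 51) = -448*11369/196 = -181904/7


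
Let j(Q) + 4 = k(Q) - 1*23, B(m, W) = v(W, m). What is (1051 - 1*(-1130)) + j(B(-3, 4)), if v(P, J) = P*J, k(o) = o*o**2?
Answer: 426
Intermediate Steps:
k(o) = o**3
v(P, J) = J*P
B(m, W) = W*m (B(m, W) = m*W = W*m)
j(Q) = -27 + Q**3 (j(Q) = -4 + (Q**3 - 1*23) = -4 + (Q**3 - 23) = -4 + (-23 + Q**3) = -27 + Q**3)
(1051 - 1*(-1130)) + j(B(-3, 4)) = (1051 - 1*(-1130)) + (-27 + (4*(-3))**3) = (1051 + 1130) + (-27 + (-12)**3) = 2181 + (-27 - 1728) = 2181 - 1755 = 426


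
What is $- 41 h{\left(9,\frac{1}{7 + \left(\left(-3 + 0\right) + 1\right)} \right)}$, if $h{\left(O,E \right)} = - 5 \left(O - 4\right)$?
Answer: $1025$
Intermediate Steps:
$h{\left(O,E \right)} = 20 - 5 O$ ($h{\left(O,E \right)} = - 5 \left(-4 + O\right) = 20 - 5 O$)
$- 41 h{\left(9,\frac{1}{7 + \left(\left(-3 + 0\right) + 1\right)} \right)} = - 41 \left(20 - 45\right) = \left(-41\right) \left(-25\right) = 1025$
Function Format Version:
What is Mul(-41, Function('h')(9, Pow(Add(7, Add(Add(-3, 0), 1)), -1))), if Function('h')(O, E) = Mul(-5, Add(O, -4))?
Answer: 1025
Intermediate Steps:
Function('h')(O, E) = Add(20, Mul(-5, O)) (Function('h')(O, E) = Mul(-5, Add(-4, O)) = Add(20, Mul(-5, O)))
Mul(-41, Function('h')(9, Pow(Add(7, Add(Add(-3, 0), 1)), -1))) = Mul(-41, Add(20, Mul(-5, 9))) = Mul(-41, Add(20, -45)) = Mul(-41, -25) = 1025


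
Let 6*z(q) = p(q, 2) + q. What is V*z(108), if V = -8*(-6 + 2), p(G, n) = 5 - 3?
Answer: 1760/3 ≈ 586.67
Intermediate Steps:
p(G, n) = 2
z(q) = 1/3 + q/6 (z(q) = (2 + q)/6 = 1/3 + q/6)
V = 32 (V = -8*(-4) = 32)
V*z(108) = 32*(1/3 + (1/6)*108) = 32*(1/3 + 18) = 32*(55/3) = 1760/3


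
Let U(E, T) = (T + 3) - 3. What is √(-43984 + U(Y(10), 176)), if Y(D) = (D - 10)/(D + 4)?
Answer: 148*I*√2 ≈ 209.3*I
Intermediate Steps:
Y(D) = (-10 + D)/(4 + D)
U(E, T) = T (U(E, T) = (3 + T) - 3 = T)
√(-43984 + U(Y(10), 176)) = √(-43984 + 176) = √(-43808) = 148*I*√2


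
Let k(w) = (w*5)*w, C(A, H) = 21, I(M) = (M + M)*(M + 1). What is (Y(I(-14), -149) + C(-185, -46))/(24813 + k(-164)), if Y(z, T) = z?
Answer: 385/159293 ≈ 0.0024169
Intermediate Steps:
I(M) = 2*M*(1 + M) (I(M) = (2*M)*(1 + M) = 2*M*(1 + M))
k(w) = 5*w² (k(w) = (5*w)*w = 5*w²)
(Y(I(-14), -149) + C(-185, -46))/(24813 + k(-164)) = (2*(-14)*(1 - 14) + 21)/(24813 + 5*(-164)²) = (2*(-14)*(-13) + 21)/(24813 + 5*26896) = (364 + 21)/(24813 + 134480) = 385/159293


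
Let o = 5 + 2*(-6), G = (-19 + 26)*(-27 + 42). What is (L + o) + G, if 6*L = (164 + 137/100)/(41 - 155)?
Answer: 6686663/68400 ≈ 97.758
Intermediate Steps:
L = -16537/68400 (L = ((164 + 137/100)/(41 - 155))/6 = ((164 + 137*(1/100))/(-114))/6 = ((164 + 137/100)*(-1/114))/6 = ((16537/100)*(-1/114))/6 = (1/6)*(-16537/11400) = -16537/68400 ≈ -0.24177)
G = 105 (G = 7*15 = 105)
o = -7 (o = 5 - 12 = -7)
(L + o) + G = (-16537/68400 - 7) + 105 = -495337/68400 + 105 = 6686663/68400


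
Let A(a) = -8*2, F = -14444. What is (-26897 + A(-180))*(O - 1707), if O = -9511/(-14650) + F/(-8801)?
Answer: 5915373425365407/128934650 ≈ 4.5879e+7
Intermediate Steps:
A(a) = -16
O = 295310911/128934650 (O = -9511/(-14650) - 14444/(-8801) = -9511*(-1/14650) - 14444*(-1/8801) = 9511/14650 + 14444/8801 = 295310911/128934650 ≈ 2.2904)
(-26897 + A(-180))*(O - 1707) = (-26897 - 16)*(295310911/128934650 - 1707) = -26913*(-219796136639/128934650) = 5915373425365407/128934650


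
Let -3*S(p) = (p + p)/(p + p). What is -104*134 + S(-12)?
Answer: -41809/3 ≈ -13936.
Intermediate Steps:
S(p) = -⅓ (S(p) = -(p + p)/(3*(p + p)) = -2*p/(3*(2*p)) = -2*p*1/(2*p)/3 = -⅓*1 = -⅓)
-104*134 + S(-12) = -104*134 - ⅓ = -13936 - ⅓ = -41809/3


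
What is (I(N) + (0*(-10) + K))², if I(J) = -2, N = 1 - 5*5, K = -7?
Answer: 81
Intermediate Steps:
N = -24 (N = 1 - 1*25 = 1 - 25 = -24)
(I(N) + (0*(-10) + K))² = (-2 + (0*(-10) - 7))² = (-2 + (0 - 7))² = (-2 - 7)² = (-9)² = 81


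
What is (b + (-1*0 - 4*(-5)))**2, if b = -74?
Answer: 2916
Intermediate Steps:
(b + (-1*0 - 4*(-5)))**2 = (-74 + (-1*0 - 4*(-5)))**2 = (-74 + (0 + 20))**2 = (-74 + 20)**2 = (-54)**2 = 2916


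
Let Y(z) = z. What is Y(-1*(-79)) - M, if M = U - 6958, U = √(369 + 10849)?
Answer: 7037 - √11218 ≈ 6931.1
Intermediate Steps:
U = √11218 ≈ 105.92
M = -6958 + √11218 (M = √11218 - 6958 = -6958 + √11218 ≈ -6852.1)
Y(-1*(-79)) - M = -1*(-79) - (-6958 + √11218) = 79 + (6958 - √11218) = 7037 - √11218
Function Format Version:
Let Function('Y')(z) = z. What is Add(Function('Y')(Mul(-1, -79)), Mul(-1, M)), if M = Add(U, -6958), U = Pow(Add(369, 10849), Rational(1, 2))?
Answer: Add(7037, Mul(-1, Pow(11218, Rational(1, 2)))) ≈ 6931.1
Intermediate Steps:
U = Pow(11218, Rational(1, 2)) ≈ 105.92
M = Add(-6958, Pow(11218, Rational(1, 2))) (M = Add(Pow(11218, Rational(1, 2)), -6958) = Add(-6958, Pow(11218, Rational(1, 2))) ≈ -6852.1)
Add(Function('Y')(Mul(-1, -79)), Mul(-1, M)) = Add(Mul(-1, -79), Mul(-1, Add(-6958, Pow(11218, Rational(1, 2))))) = Add(79, Add(6958, Mul(-1, Pow(11218, Rational(1, 2))))) = Add(7037, Mul(-1, Pow(11218, Rational(1, 2))))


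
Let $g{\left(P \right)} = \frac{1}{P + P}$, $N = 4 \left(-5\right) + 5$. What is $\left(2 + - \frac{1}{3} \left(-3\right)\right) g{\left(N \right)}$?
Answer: $- \frac{1}{10} \approx -0.1$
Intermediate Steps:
$N = -15$ ($N = -20 + 5 = -15$)
$g{\left(P \right)} = \frac{1}{2 P}$
$\left(2 + - \frac{1}{3} \left(-3\right)\right) g{\left(N \right)} = \left(2 + - \frac{1}{3} \left(-3\right)\right) \frac{1}{2 \left(-15\right)} = \left(2 + \left(-1\right) \frac{1}{3} \left(-3\right)\right) \frac{1}{2} \left(- \frac{1}{15}\right) = \left(2 - -1\right) \left(- \frac{1}{30}\right) = \left(2 + 1\right) \left(- \frac{1}{30}\right) = 3 \left(- \frac{1}{30}\right) = - \frac{1}{10}$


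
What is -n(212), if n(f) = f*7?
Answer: -1484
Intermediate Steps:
n(f) = 7*f
-n(212) = -7*212 = -1*1484 = -1484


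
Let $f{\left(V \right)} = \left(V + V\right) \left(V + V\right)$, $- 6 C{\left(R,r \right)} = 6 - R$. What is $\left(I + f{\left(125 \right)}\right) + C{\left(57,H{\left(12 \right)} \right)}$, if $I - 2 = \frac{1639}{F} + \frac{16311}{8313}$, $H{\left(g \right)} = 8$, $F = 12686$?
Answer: $\frac{1098749622982}{17576453} \approx 62513.0$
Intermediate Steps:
$C{\left(R,r \right)} = -1 + \frac{R}{6}$ ($C{\left(R,r \right)} = - \frac{6 - R}{6} = -1 + \frac{R}{6}$)
$I = \frac{143821263}{35152906}$ ($I = 2 + \left(\frac{1639}{12686} + \frac{16311}{8313}\right) = 2 + \left(1639 \cdot \frac{1}{12686} + 16311 \cdot \frac{1}{8313}\right) = 2 + \left(\frac{1639}{12686} + \frac{5437}{2771}\right) = 2 + \frac{73515451}{35152906} = \frac{143821263}{35152906} \approx 4.0913$)
$f{\left(V \right)} = 4 V^{2}$ ($f{\left(V \right)} = 2 V 2 V = 4 V^{2}$)
$\left(I + f{\left(125 \right)}\right) + C{\left(57,H{\left(12 \right)} \right)} = \left(\frac{143821263}{35152906} + 4 \cdot 125^{2}\right) + \left(-1 + \frac{1}{6} \cdot 57\right) = \left(\frac{143821263}{35152906} + 4 \cdot 15625\right) + \left(-1 + \frac{19}{2}\right) = \left(\frac{143821263}{35152906} + 62500\right) + \frac{17}{2} = \frac{2197200446263}{35152906} + \frac{17}{2} = \frac{1098749622982}{17576453}$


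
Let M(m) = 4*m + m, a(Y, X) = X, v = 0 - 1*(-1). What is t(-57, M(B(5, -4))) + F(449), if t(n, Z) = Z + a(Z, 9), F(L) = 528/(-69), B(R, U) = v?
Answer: 146/23 ≈ 6.3478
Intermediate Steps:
v = 1 (v = 0 + 1 = 1)
B(R, U) = 1
F(L) = -176/23 (F(L) = 528*(-1/69) = -176/23)
M(m) = 5*m
t(n, Z) = 9 + Z (t(n, Z) = Z + 9 = 9 + Z)
t(-57, M(B(5, -4))) + F(449) = (9 + 5*1) - 176/23 = (9 + 5) - 176/23 = 14 - 176/23 = 146/23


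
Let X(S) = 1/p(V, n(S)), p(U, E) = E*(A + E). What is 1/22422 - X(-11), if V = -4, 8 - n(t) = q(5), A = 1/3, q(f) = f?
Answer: -5603/56055 ≈ -0.099955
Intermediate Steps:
A = 1/3 ≈ 0.33333
n(t) = 3 (n(t) = 8 - 1*5 = 8 - 5 = 3)
p(U, E) = E*(1/3 + E)
X(S) = 1/10 (X(S) = 1/(3*(1/3 + 3)) = 1/(3*(10/3)) = 1/10)
1/22422 - X(-11) = 1/22422 - 1*1/10 = 1/22422 - 1/10 = -5603/56055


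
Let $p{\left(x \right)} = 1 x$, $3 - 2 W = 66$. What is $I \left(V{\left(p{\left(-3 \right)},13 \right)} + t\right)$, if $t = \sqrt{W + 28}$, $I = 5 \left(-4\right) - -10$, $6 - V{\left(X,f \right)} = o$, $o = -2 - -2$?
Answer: $-60 - 5 i \sqrt{14} \approx -60.0 - 18.708 i$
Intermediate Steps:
$W = - \frac{63}{2}$ ($W = \frac{3}{2} - 33 = - \frac{63}{2} \approx -31.5$)
$o = 0$ ($o = -2 + 2 = 0$)
$p{\left(x \right)} = x$
$V{\left(X,f \right)} = 6$ ($V{\left(X,f \right)} = 6 - 0 = 6 + 0 = 6$)
$I = -10$ ($I = -20 + 10 = -10$)
$t = \frac{i \sqrt{14}}{2}$ ($t = \sqrt{- \frac{63}{2} + 28} = \sqrt{- \frac{7}{2}} = \frac{i \sqrt{14}}{2} \approx 1.8708 i$)
$I \left(V{\left(p{\left(-3 \right)},13 \right)} + t\right) = - 10 \left(6 + \frac{i \sqrt{14}}{2}\right) = -60 - 5 i \sqrt{14}$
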